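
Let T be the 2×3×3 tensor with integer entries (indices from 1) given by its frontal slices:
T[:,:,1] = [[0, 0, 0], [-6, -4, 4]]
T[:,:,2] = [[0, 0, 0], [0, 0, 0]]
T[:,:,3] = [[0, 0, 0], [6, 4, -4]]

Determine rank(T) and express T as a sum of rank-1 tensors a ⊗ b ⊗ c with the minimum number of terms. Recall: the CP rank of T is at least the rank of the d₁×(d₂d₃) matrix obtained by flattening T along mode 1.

Lower bound: T ≠ 0 (e.g. T[2,1,1] = -6), so rank(T) ≥ 1.
Upper bound: the mode-1 fibre T[:,1,1] = [0, -6] gives a = [0, 1] (primitive direction); the mode-2 fibre T[2,:,1] = [-6, -4, 4] gives b = [3, 2, -2]; then c[k] = T[2,1,k] / (a[2]·b[1]) = [-6, 0, 6] / 3 = [-2, 0, 2].
Expanding [0, 1] ⊗ [3, 2, -2] ⊗ [-2, 0, 2] reproduces all 18 entries of T, so T = [0, 1] ⊗ [3, 2, -2] ⊗ [-2, 0, 2] and rank(T) ≤ 1.
These bounds meet, so rank(T) = 1.

rank(T) = 1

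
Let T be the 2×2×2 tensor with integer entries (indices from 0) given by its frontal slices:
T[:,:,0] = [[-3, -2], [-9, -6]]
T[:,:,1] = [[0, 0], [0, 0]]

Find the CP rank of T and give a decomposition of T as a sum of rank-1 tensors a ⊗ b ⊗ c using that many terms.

rank(T) = 1

Lower bound: T ≠ 0 (e.g. T[0,0,0] = -3), so rank(T) ≥ 1.
Upper bound: if T = a ⊗ b ⊗ c then every fibre of T is a multiple of the corresponding factor, so read the factors off the fibres through the nonzero entry T[0,0,0] = -3.
The mode-1 fibre T[:,0,0] = [-3, -9] gives a = [1, 3] (primitive direction); the mode-2 fibre T[0,:,0] = [-3, -2] gives b = [3, 2]; then c[k] = T[0,0,k] / (a[0]·b[0]) = [-3, 0] / 3 = [-1, 0].
Expanding [1, 3] ⊗ [3, 2] ⊗ [-1, 0] reproduces all 8 entries of T, so T = [1, 3] ⊗ [3, 2] ⊗ [-1, 0] and rank(T) ≤ 1.
These bounds meet, so rank(T) = 1.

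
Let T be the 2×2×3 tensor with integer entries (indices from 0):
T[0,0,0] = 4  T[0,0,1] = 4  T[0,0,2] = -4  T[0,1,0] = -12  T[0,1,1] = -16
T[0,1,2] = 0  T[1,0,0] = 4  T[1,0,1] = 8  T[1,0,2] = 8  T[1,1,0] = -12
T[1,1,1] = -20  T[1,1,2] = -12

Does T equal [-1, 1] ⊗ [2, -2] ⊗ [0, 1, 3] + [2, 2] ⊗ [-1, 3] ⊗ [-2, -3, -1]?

Yes

Reconstruct entrywise from the claimed factors. For example, T[0,1,2] = 0 and Σₗ aₗ[0]bₗ[1]cₗ[2] = (-1)·(-2)·(3) + (2)·(3)·(-1) = 0; checking all 12 entries, every one matches. The claim holds.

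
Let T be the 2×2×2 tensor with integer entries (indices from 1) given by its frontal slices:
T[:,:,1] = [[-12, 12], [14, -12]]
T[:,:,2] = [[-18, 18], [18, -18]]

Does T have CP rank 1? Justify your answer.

No

The mode-3 unfolding of T (rows indexed by k, columns by (i,j) = (1,1), (1,2), (2,1), (2,2)) is [[-12, 12, 14, -12], [-18, 18, 18, -18]].
There the 2×2 minor on rows k ∈ {1, 2}, columns (i,j) ∈ {(1,1), (2,1)} is det [[-12, 14], [-18, 18]] = 36 ≠ 0, so this unfolding has rank ≥ 2; CP rank is at least every unfolding rank, so rank(T) ≥ 2.
In particular rank(T) ≥ 2 > 1, so T is not rank-1.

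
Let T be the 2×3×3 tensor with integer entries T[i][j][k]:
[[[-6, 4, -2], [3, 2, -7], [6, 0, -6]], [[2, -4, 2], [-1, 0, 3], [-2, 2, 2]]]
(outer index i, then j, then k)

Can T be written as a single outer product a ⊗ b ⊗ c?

The mode-3 unfolding of T (rows indexed by k, columns by (i,j) = (0,0), (0,1), (0,2), (1,0), (1,1), (1,2)) is [[-6, 3, 6, 2, -1, -2], [4, 2, 0, -4, 0, 2], [-2, -7, -6, 2, 3, 2]].
There the 3×3 minor on rows k ∈ {0, 1, 2}, columns (i,j) ∈ {(0,0), (0,1), (1,0)} is det [[-6, 3, 2], [4, 2, -4], [-2, -7, 2]] = 96 ≠ 0, so this unfolding has rank ≥ 3; CP rank is at least every unfolding rank, so rank(T) ≥ 3.
In particular rank(T) ≥ 3 > 1, so T is not rank-1.

No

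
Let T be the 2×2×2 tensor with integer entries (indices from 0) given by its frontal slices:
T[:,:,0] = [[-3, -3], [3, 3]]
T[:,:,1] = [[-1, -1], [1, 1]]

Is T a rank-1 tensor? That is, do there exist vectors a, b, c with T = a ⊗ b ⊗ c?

If T = a ⊗ b ⊗ c then every fibre of T is a multiple of the corresponding factor, so read the factors off the fibres through the nonzero entry T[0,0,0] = -3.
The mode-1 fibre T[:,0,0] = [-3, 3] gives a = [1, -1] (primitive direction); the mode-2 fibre T[0,:,0] = [-3, -3] gives b = [1, 1]; then c[k] = T[0,0,k] / (a[0]·b[0]) = [-3, -1] / 1 = [-3, -1].
Expanding [1, -1] ⊗ [1, 1] ⊗ [-3, -1] reproduces all 8 entries of T, so T = [1, -1] ⊗ [1, 1] ⊗ [-3, -1] and rank(T) ≤ 1.
Equivalently every frontal slice T[:,:,k] is c[k] times the rank-1 matrix [1, -1] ⊗ [1, 1]. So T has rank 1 (it is nonzero).

Yes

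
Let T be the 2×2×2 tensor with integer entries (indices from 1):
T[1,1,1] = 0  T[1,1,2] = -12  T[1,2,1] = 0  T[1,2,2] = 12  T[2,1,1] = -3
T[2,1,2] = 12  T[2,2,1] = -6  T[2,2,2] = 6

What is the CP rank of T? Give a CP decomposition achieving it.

Lower bound: the mode-2 unfolding of T (rows indexed by j, columns by (i,k) = (1,1), (1,2), (2,1), (2,2)) is [[0, -12, -3, 12], [0, 12, -6, 6]].
There the 2×2 minor on rows j ∈ {1, 2}, columns (i,k) ∈ {(1,2), (2,1)} is det [[-12, -3], [12, -6]] = 108 ≠ 0, so this unfolding has rank ≥ 2; CP rank is at least every unfolding rank, so rank(T) ≥ 2. (Unfolding ranks only ever bound the CP rank from below — rank(T) can be strictly larger than all of them — so the matching upper bound has to come from an explicit 2-term decomposition.)
Upper bound — finding two terms. Write S_k = T[:,:,k] for the frontal slices: S₁ = [[0, 0], [-3, -6]], S₂ = [[-12, 12], [12, 6]].
If T = a₁ ⊗ b₁ ⊗ c₁ + a₂ ⊗ b₂ ⊗ c₂ then each S_k = c₁[k]·a₁b₁ᵀ + c₂[k]·a₂b₂ᵀ. S₁ and S₂ are linearly independent, so a₁b₁ᵀ and a₂b₂ᵀ must span the same plane of matrices: they are the rank-1 matrices of the form x·S₁ + y·S₂.
det(x·S₁ + y·S₂) is 108·xy − 216·y² = 108·(x − 2·y)(y), vanishing at (x:y) = (2:1) and (1:0).
M₁ = 2·S₁ + S₂ = [[-12, 12], [6, -6]] = (-6)·(2, -1)(1, -1)ᵀ and M₂ = S₁ = [[0, 0], [-3, -6]] = (-3)·(0, 1)(1, 2)ᵀ, so take a₁ = (2, -1), b₁ = (1, -1), a₂ = (0, 1), b₂ = (1, 2).
Each slice is an integer combination of E₁ = a₁b₁ᵀ and E₂ = a₂b₂ᵀ: S₁ = −3·E₂, S₂ = −6·E₁ + 6·E₂; reading off coefficients, c₁ = (0, -6) and c₂ = (-3, 6).
Hence T = (2, -1) ⊗ (1, -1) ⊗ (0, -6) + (0, 1) ⊗ (1, 2) ⊗ (-3, 6), so rank(T) ≤ 2.
These bounds meet, so rank(T) = 2.

rank(T) = 2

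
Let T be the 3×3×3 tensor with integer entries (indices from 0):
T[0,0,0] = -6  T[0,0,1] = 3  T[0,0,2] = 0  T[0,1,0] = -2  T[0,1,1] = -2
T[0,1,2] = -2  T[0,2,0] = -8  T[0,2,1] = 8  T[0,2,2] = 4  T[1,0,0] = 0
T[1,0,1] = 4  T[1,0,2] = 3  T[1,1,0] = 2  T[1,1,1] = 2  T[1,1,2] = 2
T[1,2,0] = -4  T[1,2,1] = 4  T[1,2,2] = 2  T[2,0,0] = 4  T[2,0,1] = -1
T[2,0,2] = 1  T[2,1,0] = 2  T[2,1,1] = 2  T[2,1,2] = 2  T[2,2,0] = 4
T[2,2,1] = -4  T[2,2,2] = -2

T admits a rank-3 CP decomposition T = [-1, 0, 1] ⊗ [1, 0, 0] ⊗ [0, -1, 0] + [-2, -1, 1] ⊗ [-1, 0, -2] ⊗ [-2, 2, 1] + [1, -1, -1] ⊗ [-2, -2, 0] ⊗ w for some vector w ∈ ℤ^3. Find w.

Subtract the known terms from T to get the rank-1 residual R = [1, -1, -1] ⊗ [-2, -2, 0] ⊗ w, so R[i,j,k] = a[i]·b[j]·w[k]. Pick indices with nonzero a[0]·b[0] = (1)·(-2) = -2. Only the fibre through (0,0,·) is needed: R[0,0,:] = T[0,0,:] − Σₗ aₗ[0]bₗ[0]cₗ = [-6, 3, 0] − (-1)·(1)·[0, -1, 0] − (-2)·(-1)·[-2, 2, 1] = [-2, -2, -2]. Then w[k] = R[0,0,k] / -2 for each k, giving w = [-2, -2, -2] / -2 = [1, 1, 1].

w = [1, 1, 1]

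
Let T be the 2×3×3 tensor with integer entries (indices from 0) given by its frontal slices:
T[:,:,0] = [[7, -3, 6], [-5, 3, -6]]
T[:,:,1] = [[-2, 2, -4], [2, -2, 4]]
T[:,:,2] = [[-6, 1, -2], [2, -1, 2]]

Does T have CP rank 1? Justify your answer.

The mode-3 unfolding of T (rows indexed by k, columns by (i,j) = (0,0), (0,1), (0,2), (1,0), (1,1), (1,2)) is [[7, -3, 6, -5, 3, -6], [-2, 2, -4, 2, -2, 4], [-6, 1, -2, 2, -1, 2]].
There the 3×3 minor on rows k ∈ {0, 1, 2}, columns (i,j) ∈ {(0,0), (0,1), (1,0)} is det [[7, -3, -5], [-2, 2, 2], [-6, 1, 2]] = -12 ≠ 0, so this unfolding has rank ≥ 3; CP rank is at least every unfolding rank, so rank(T) ≥ 3.
In particular rank(T) ≥ 3 > 1, so T is not rank-1.

No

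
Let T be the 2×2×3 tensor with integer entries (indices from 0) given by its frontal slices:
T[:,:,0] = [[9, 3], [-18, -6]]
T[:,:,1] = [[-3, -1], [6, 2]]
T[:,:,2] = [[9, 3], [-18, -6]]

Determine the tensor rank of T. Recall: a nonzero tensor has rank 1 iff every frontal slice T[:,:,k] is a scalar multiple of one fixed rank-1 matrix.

Lower bound: T ≠ 0 (e.g. T[0,0,0] = 9), so rank(T) ≥ 1.
Upper bound: the mode-1 fibre T[:,0,0] = [9, -18] gives a = [1, -2] (primitive direction); the mode-2 fibre T[0,:,0] = [9, 3] gives b = [3, 1]; then c[k] = T[0,0,k] / (a[0]·b[0]) = [9, -3, 9] / 3 = [3, -1, 3].
Expanding [1, -2] ∘ [3, 1] ∘ [3, -1, 3] reproduces all 12 entries of T, so T = [1, -2] ∘ [3, 1] ∘ [3, -1, 3] and rank(T) ≤ 1.
These bounds meet, so rank(T) = 1.

1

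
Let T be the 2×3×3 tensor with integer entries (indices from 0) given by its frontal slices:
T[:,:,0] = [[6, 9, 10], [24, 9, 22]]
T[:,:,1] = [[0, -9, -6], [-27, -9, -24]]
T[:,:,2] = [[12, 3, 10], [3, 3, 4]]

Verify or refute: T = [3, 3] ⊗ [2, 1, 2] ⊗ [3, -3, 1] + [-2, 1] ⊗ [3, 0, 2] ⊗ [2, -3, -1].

Reconstruct entrywise from the claimed factors. For example, T[0,2,1] = -6 and Σₗ aₗ[0]bₗ[2]cₗ[1] = (3)·(2)·(-3) + (-2)·(2)·(-3) = -6; checking all 18 entries, every one matches. The claim holds.

Yes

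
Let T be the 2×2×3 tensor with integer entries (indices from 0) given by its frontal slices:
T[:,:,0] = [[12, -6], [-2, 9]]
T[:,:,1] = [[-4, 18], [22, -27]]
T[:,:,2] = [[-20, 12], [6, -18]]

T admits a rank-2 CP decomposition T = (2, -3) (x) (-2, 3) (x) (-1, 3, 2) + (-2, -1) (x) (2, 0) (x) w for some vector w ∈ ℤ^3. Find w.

w = (-2, -2, 3)

Subtract the known terms from T to get the rank-1 residual R = (-2, -1) (x) (2, 0) (x) w, so R[i,j,k] = a[i]·b[j]·w[k]. Pick indices with nonzero a[0]·b[0] = (-2)·(2) = -4. Only the fibre through (0,0,·) is needed: R[0,0,:] = T[0,0,:] − Σₗ aₗ[0]bₗ[0]cₗ = [12, -4, -20] − (2)·(-2)·(-1, 3, 2) = [8, 8, -12]. Then w[k] = R[0,0,k] / -4 for each k, giving w = [8, 8, -12] / -4 = (-2, -2, 3).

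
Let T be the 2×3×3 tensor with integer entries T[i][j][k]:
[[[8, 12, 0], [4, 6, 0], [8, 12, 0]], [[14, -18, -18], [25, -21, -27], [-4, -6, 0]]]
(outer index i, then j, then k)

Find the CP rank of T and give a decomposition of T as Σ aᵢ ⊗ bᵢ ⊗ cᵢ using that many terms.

rank(T) = 2

Lower bound: the mode-2 unfolding of T (rows indexed by j, columns by (i,k) = (0,0), (0,1), (0,2), (1,0), (1,1), (1,2)) is [[8, 12, 0, 14, -18, -18], [4, 6, 0, 25, -21, -27], [8, 12, 0, -4, -6, 0]].
There the 2×2 minor on rows j ∈ {0, 1}, columns (i,k) ∈ {(0,0), (1,0)} is det [[8, 14], [4, 25]] = 144 ≠ 0, so this unfolding has rank ≥ 2; CP rank is at least every unfolding rank, so rank(T) ≥ 2. (Unfolding ranks only ever bound the CP rank from below — rank(T) can be strictly larger than all of them — so the matching upper bound has to come from an explicit 2-term decomposition.)
Upper bound — finding two terms. Write S_k = T[:,:,k] for the frontal slices: S₀ = [[8, 4, 8], [14, 25, -4]], S₁ = [[12, 6, 12], [-18, -21, -6]], S₂ = [[0, 0, 0], [-18, -27, 0]].
If T = a₁ ⊗ b₁ ⊗ c₁ + a₂ ⊗ b₂ ⊗ c₂ then each S_k = c₁[k]·a₁b₁ᵀ + c₂[k]·a₂b₂ᵀ. S₀ and S₁ are linearly independent, so a₁b₁ᵀ and a₂b₂ᵀ must span the same plane of matrices: they are the rank-1 matrices of the form x·S₀ + y·S₁.
The 2×2 minor of x·S₀ + y·S₁ on rows {0,1}, columns {0,1} is 144·x² + 120·xy − 144·y² = 24·(2·x + 3·y)(3·x − 2·y), vanishing at (x:y) = (3:-2) and (2:3).
M₁ = 3·S₀ − 2·S₁ = [[0, 0, 0], [78, 117, 0]] = 39·[0, 1][2, 3, 0]ᵀ and M₂ = 2·S₀ + 3·S₁ = [[52, 26, 52], [-26, -13, -26]] = 13·[2, -1][2, 1, 2]ᵀ, so take a₁ = [0, 1], b₁ = [2, 3, 0], a₂ = [2, -1], b₂ = [2, 1, 2].
Each slice is an integer combination of E₁ = a₁b₁ᵀ and E₂ = a₂b₂ᵀ: S₀ = 9·E₁ + 2·E₂, S₁ = −6·E₁ + 3·E₂, S₂ = −9·E₁; reading off coefficients, c₁ = [9, -6, -9] and c₂ = [2, 3, 0].
Hence T = [0, 1] ⊗ [2, 3, 0] ⊗ [9, -6, -9] + [2, -1] ⊗ [2, 1, 2] ⊗ [2, 3, 0], so rank(T) ≤ 2.
These bounds meet, so rank(T) = 2.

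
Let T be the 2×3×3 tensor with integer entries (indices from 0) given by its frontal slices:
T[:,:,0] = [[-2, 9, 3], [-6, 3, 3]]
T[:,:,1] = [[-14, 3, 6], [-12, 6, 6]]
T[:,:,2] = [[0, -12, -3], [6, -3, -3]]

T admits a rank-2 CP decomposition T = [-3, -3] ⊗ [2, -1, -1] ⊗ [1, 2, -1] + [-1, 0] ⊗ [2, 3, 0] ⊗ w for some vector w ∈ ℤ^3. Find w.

Subtract the known terms from T to get the rank-1 residual R = [-1, 0] ⊗ [2, 3, 0] ⊗ w, so R[i,j,k] = a[i]·b[j]·w[k]. Pick indices with nonzero a[0]·b[0] = (-1)·(2) = -2. Only the fibre through (0,0,·) is needed: R[0,0,:] = T[0,0,:] − Σₗ aₗ[0]bₗ[0]cₗ = [-2, -14, 0] − (-3)·(2)·[1, 2, -1] = [4, -2, -6]. Then w[k] = R[0,0,k] / -2 for each k, giving w = [4, -2, -6] / -2 = [-2, 1, 3].

w = [-2, 1, 3]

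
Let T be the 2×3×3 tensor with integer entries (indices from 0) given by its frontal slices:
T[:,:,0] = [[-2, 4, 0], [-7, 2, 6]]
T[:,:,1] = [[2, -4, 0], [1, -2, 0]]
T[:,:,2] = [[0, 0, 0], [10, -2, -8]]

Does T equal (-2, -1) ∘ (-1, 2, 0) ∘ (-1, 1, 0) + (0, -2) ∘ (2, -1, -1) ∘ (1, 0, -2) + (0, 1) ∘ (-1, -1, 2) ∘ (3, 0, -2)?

Reconstruct entry (1,0,0) from the claimed factors: Σₗ aₗ[1]bₗ[0]cₗ[0] = (-1)·(-1)·(-1) + (-2)·(2)·(1) + (1)·(-1)·(3) = -8, but T[1,0,0] = -7. The claim is false.

No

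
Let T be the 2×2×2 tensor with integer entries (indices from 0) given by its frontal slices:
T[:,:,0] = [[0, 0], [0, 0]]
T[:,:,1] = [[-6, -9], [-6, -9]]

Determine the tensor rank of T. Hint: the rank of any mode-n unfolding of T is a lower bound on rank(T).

1

Lower bound: T ≠ 0 (e.g. T[0,0,1] = -6), so rank(T) ≥ 1.
Upper bound: the mode-1 fibre T[:,0,1] = [-6, -6] gives a = (1, 1) (primitive direction); the mode-2 fibre T[0,:,1] = [-6, -9] gives b = (2, 3); then c[k] = T[0,0,k] / (a[0]·b[0]) = [0, -6] / 2 = (0, -3).
Expanding (1, 1) (x) (2, 3) (x) (0, -3) reproduces all 8 entries of T, so T = (1, 1) (x) (2, 3) (x) (0, -3) and rank(T) ≤ 1.
These bounds meet, so rank(T) = 1.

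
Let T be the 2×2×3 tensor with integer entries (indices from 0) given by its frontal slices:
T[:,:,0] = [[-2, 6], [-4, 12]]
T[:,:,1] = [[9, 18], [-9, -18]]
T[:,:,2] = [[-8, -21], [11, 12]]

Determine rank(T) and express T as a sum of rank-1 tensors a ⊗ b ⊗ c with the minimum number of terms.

rank(T) = 2

Lower bound: the mode-3 unfolding of T (rows indexed by k, columns by (i,j) = (0,0), (0,1), (1,0), (1,1)) is [[-2, 6, -4, 12], [9, 18, -9, -18], [-8, -21, 11, 12]].
There the 2×2 minor on rows k ∈ {0, 1}, columns (i,j) ∈ {(0,0), (0,1)} is det [[-2, 6], [9, 18]] = -90 ≠ 0, so this unfolding has rank ≥ 2; CP rank is at least every unfolding rank, so rank(T) ≥ 2. (Unfolding ranks only ever bound the CP rank from below — rank(T) can be strictly larger than all of them — so the matching upper bound has to come from an explicit 2-term decomposition.)
Upper bound — finding two terms. Write S_k = T[:,:,k] for the frontal slices: S₀ = [[-2, 6], [-4, 12]], S₁ = [[9, 18], [-9, -18]], S₂ = [[-8, -21], [11, 12]].
If T = a₁ ⊗ b₁ ⊗ c₁ + a₂ ⊗ b₂ ⊗ c₂ then each S_k = c₁[k]·a₁b₁ᵀ + c₂[k]·a₂b₂ᵀ. S₀ and S₁ are linearly independent, so a₁b₁ᵀ and a₂b₂ᵀ must span the same plane of matrices: they are the rank-1 matrices of the form x·S₀ + y·S₁.
det(x·S₀ + y·S₁) is 270·xy = 270·(y)(x), vanishing at (x:y) = (1:0) and (0:1).
M₁ = S₀ = [[-2, 6], [-4, 12]] = (-2)·[1, 2][1, -3]ᵀ and M₂ = S₁ = [[9, 18], [-9, -18]] = 9·[1, -1][1, 2]ᵀ, so take a₁ = [1, 2], b₁ = [1, -3], a₂ = [1, -1], b₂ = [1, 2].
Each slice is an integer combination of E₁ = a₁b₁ᵀ and E₂ = a₂b₂ᵀ: S₀ = −2·E₁, S₁ = 9·E₂, S₂ = E₁ − 9·E₂; reading off coefficients, c₁ = [-2, 0, 1] and c₂ = [0, 9, -9].
Hence T = [1, 2] ⊗ [1, -3] ⊗ [-2, 0, 1] + [1, -1] ⊗ [1, 2] ⊗ [0, 9, -9], so rank(T) ≤ 2.
These bounds meet, so rank(T) = 2.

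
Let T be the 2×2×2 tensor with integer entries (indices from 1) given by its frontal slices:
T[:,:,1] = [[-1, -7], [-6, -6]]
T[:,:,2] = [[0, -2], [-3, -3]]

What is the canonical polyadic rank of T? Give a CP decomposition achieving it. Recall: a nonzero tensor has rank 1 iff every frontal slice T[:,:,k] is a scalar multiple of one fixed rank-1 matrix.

Lower bound: the mode-1 unfolding of T (rows indexed by i, columns by (j,k) = (1,1), (1,2), (2,1), (2,2)) is [[-1, 0, -7, -2], [-6, -3, -6, -3]].
There the 2×2 minor on rows i ∈ {1, 2}, columns (j,k) ∈ {(1,1), (1,2)} is det [[-1, 0], [-6, -3]] = 3 ≠ 0, so this unfolding has rank ≥ 2; CP rank is at least every unfolding rank, so rank(T) ≥ 2. (Unfolding ranks only ever bound the CP rank from below — rank(T) can be strictly larger than all of them — so the matching upper bound has to come from an explicit 2-term decomposition.)
Upper bound — finding two terms. Write S_k = T[:,:,k] for the frontal slices: S₁ = [[-1, -7], [-6, -6]], S₂ = [[0, -2], [-3, -3]].
If T = a₁ ⊗ b₁ ⊗ c₁ + a₂ ⊗ b₂ ⊗ c₂ then each S_k = c₁[k]·a₁b₁ᵀ + c₂[k]·a₂b₂ᵀ. S₁ and S₂ are linearly independent, so a₁b₁ᵀ and a₂b₂ᵀ must span the same plane of matrices: they are the rank-1 matrices of the form x·S₁ + y·S₂.
det(x·S₁ + y·S₂) is −36·x² − 30·xy − 6·y² = (-6)·(2·x + y)(3·x + y), vanishing at (x:y) = (1:-2) and (1:-3).
M₁ = S₁ − 2·S₂ = [[-1, -3], [0, 0]] = −[1, 0][1, 3]ᵀ and M₂ = S₁ − 3·S₂ = [[-1, -1], [3, 3]] = −[1, -3][1, 1]ᵀ, so take a₁ = [1, 0], b₁ = [1, 3], a₂ = [1, -3], b₂ = [1, 1].
Each slice is an integer combination of E₁ = a₁b₁ᵀ and E₂ = a₂b₂ᵀ: S₁ = −3·E₁ + 2·E₂, S₂ = −E₁ + E₂; reading off coefficients, c₁ = [-3, -1] and c₂ = [2, 1].
Hence T = [1, 0] ⊗ [1, 3] ⊗ [-3, -1] + [1, -3] ⊗ [1, 1] ⊗ [2, 1], so rank(T) ≤ 2.
These bounds meet, so rank(T) = 2.
Check entry T[1,1,1] = -1: (1)·(1)·(-3) + (1)·(1)·(2) = -1.

rank(T) = 2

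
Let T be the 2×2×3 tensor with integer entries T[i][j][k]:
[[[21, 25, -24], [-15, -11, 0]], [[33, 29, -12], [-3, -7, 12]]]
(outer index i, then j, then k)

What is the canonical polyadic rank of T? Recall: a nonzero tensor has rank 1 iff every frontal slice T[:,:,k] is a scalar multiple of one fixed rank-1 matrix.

Lower bound: the mode-3 unfolding of T (rows indexed by k, columns by (i,j) = (0,0), (0,1), (1,0), (1,1)) is [[21, -15, 33, -3], [25, -11, 29, -7], [-24, 0, -12, 12]].
There the 2×2 minor on rows k ∈ {0, 1}, columns (i,j) ∈ {(0,0), (0,1)} is det [[21, -15], [25, -11]] = 144 ≠ 0, so this unfolding has rank ≥ 2; CP rank is at least every unfolding rank, so rank(T) ≥ 2. (Unfolding ranks only ever bound the CP rank from below — rank(T) can be strictly larger than all of them — so the matching upper bound has to come from an explicit 2-term decomposition.)
Upper bound — finding two terms. Write S_k = T[:,:,k] for the frontal slices: S₀ = [[21, -15], [33, -3]], S₁ = [[25, -11], [29, -7]], S₂ = [[-24, 0], [-12, 12]].
If T = a₁ ⊗ b₁ ⊗ c₁ + a₂ ⊗ b₂ ⊗ c₂ then each S_k = c₁[k]·a₁b₁ᵀ + c₂[k]·a₂b₂ᵀ. S₀ and S₁ are linearly independent, so a₁b₁ᵀ and a₂b₂ᵀ must span the same plane of matrices: they are the rank-1 matrices of the form x·S₀ + y·S₁.
det(x·S₀ + y·S₁) is 432·x² + 576·xy + 144·y² = 144·(x + y)(3·x + y), vanishing at (x:y) = (1:-1) and (1:-3).
M₁ = S₀ − S₁ = [[-4, -4], [4, 4]] = (-4)·[1, -1][1, 1]ᵀ and M₂ = S₀ − 3·S₁ = [[-54, 18], [-54, 18]] = (-18)·[1, 1][3, -1]ᵀ, so take a₁ = [1, -1], b₁ = [1, 1], a₂ = [1, 1], b₂ = [3, -1].
Each slice is an integer combination of E₁ = a₁b₁ᵀ and E₂ = a₂b₂ᵀ: S₀ = −6·E₁ + 9·E₂, S₁ = −2·E₁ + 9·E₂, S₂ = −6·E₁ − 6·E₂; reading off coefficients, c₁ = [-6, -2, -6] and c₂ = [9, 9, -6].
Hence T = [1, -1] ⊗ [1, 1] ⊗ [-6, -2, -6] + [1, 1] ⊗ [3, -1] ⊗ [9, 9, -6], so rank(T) ≤ 2.
These bounds meet, so rank(T) = 2.

2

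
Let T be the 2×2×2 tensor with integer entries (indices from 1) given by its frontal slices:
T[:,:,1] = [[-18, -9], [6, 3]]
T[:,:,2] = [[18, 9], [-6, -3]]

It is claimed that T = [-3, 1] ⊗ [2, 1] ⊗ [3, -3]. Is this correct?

Yes

Reconstruct entrywise from the claimed factors. For example, T[1,1,2] = 18 and Σₗ aₗ[1]bₗ[1]cₗ[2] = (-3)·(2)·(-3) = 18; checking all 8 entries, every one matches. The claim holds.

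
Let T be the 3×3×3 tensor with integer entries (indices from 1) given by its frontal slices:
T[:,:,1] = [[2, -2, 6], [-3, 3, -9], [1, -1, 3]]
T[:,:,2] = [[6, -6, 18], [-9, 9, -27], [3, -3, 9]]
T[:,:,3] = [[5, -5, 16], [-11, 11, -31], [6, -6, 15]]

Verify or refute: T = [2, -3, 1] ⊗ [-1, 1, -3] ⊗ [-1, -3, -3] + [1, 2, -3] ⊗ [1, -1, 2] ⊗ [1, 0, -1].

No

Reconstruct entry (1,1,1) from the claimed factors: Σₗ aₗ[1]bₗ[1]cₗ[1] = (2)·(-1)·(-1) + (1)·(1)·(1) = 3, but T[1,1,1] = 2. The claim is false.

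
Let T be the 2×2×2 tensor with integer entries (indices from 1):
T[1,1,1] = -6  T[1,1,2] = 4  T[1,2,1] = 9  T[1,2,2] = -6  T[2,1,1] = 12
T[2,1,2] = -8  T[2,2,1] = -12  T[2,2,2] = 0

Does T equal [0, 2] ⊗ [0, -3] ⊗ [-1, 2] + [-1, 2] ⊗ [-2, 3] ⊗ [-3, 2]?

Yes

Reconstruct entrywise from the claimed factors. For example, T[1,1,1] = -6 and Σₗ aₗ[1]bₗ[1]cₗ[1] = (0)·(0)·(-1) + (-1)·(-2)·(-3) = -6; checking all 8 entries, every one matches. The claim holds.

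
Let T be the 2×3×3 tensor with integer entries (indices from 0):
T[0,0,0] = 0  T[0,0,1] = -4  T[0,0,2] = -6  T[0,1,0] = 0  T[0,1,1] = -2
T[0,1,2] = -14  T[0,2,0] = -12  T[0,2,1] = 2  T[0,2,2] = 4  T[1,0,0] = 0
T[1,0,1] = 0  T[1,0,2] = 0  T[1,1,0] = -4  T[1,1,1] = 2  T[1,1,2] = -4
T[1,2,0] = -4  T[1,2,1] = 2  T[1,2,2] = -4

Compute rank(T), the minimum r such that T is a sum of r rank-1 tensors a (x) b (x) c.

Lower bound: the mode-3 unfolding of T (rows indexed by k, columns by (i,j) = (0,0), (0,1), (0,2), (1,0), (1,1), (1,2)) is [[0, 0, -12, 0, -4, -4], [-4, -2, 2, 0, 2, 2], [-6, -14, 4, 0, -4, -4]].
There the 3×3 minor on rows k ∈ {0, 1, 2}, columns (i,j) ∈ {(0,0), (0,1), (0,2)} is det [[0, 0, -12], [-4, -2, 2], [-6, -14, 4]] = -528 ≠ 0, so this unfolding has rank ≥ 3; CP rank is at least every unfolding rank, so rank(T) ≥ 3. (This is only a lower bound: in general the CP rank may exceed every unfolding rank, so we still need to exhibit 3 rank-1 terms summing to T.)
Upper bound: T is a sum of 3 rank-1 terms, T = (1, 0) (x) (1, 1, 0) (x) (-4, -4, -2) + (1, 0) (x) (1, 2, -2) (x) (4, 0, -4) + (1, 1) (x) (0, 1, 1) (x) (-4, 2, -4) (written with every a and b primitive with positive leading entry and the scale carried by c; CP decompositions are not unique, and this one is verified by expanding entrywise), so rank(T) ≤ 3.
These bounds meet, so rank(T) = 3.
Check entry T[1,0,1] = 0: (0)·(1)·(-4) + (0)·(1)·(0) + (1)·(0)·(2) = 0.

3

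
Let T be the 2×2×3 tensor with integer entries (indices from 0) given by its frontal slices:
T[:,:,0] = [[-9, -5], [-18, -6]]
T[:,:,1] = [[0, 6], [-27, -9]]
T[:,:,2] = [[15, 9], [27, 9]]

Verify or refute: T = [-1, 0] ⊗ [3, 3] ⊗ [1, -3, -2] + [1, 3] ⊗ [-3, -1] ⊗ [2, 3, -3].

Reconstruct entrywise from the claimed factors. For example, T[0,0,0] = -9 and Σₗ aₗ[0]bₗ[0]cₗ[0] = (-1)·(3)·(1) + (1)·(-3)·(2) = -9; checking all 12 entries, every one matches. The claim holds.

Yes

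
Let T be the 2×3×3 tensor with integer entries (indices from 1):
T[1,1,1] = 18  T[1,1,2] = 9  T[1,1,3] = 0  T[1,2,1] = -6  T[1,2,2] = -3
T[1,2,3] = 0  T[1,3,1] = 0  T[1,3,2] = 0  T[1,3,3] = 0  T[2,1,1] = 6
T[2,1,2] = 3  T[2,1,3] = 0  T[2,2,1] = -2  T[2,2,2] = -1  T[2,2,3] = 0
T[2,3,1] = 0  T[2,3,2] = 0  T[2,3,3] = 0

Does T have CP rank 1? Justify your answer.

If T = a ⊗ b ⊗ c then every fibre of T is a multiple of the corresponding factor, so read the factors off the fibres through the nonzero entry T[1,1,1] = 18.
The mode-1 fibre T[:,1,1] = [18, 6] gives a = [3, 1] (primitive direction); the mode-2 fibre T[1,:,1] = [18, -6, 0] gives b = [3, -1, 0]; then c[k] = T[1,1,k] / (a[1]·b[1]) = [18, 9, 0] / 9 = [2, 1, 0].
Expanding [3, 1] ⊗ [3, -1, 0] ⊗ [2, 1, 0] reproduces all 18 entries of T, so T = [3, 1] ⊗ [3, -1, 0] ⊗ [2, 1, 0] and rank(T) ≤ 1.
Equivalently every frontal slice T[:,:,k] is c[k] times the rank-1 matrix [3, 1] ⊗ [3, -1, 0]. So T has rank 1 (it is nonzero).

Yes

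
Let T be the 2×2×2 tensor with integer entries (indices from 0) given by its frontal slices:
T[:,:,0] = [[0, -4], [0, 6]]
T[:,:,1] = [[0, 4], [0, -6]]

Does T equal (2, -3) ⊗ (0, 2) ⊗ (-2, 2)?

Reconstruct entry (0,1,0) from the claimed factors: Σₗ aₗ[0]bₗ[1]cₗ[0] = (2)·(2)·(-2) = -8, but T[0,1,0] = -4. The claim is false.

No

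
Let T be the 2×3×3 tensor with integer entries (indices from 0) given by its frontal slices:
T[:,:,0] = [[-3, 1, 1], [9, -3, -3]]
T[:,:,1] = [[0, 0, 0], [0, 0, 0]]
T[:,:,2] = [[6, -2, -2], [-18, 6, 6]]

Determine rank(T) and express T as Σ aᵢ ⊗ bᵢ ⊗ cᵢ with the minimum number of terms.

rank(T) = 1

Lower bound: T ≠ 0 (e.g. T[0,0,0] = -3), so rank(T) ≥ 1.
Upper bound: if T = a ⊗ b ⊗ c then every fibre of T is a multiple of the corresponding factor, so read the factors off the fibres through the nonzero entry T[0,0,0] = -3.
The mode-1 fibre T[:,0,0] = [-3, 9] gives a = (1, -3) (primitive direction); the mode-2 fibre T[0,:,0] = [-3, 1, 1] gives b = (3, -1, -1); then c[k] = T[0,0,k] / (a[0]·b[0]) = [-3, 0, 6] / 3 = (-1, 0, 2).
Expanding (1, -3) ⊗ (3, -1, -1) ⊗ (-1, 0, 2) reproduces all 18 entries of T, so T = (1, -3) ⊗ (3, -1, -1) ⊗ (-1, 0, 2) and rank(T) ≤ 1.
These bounds meet, so rank(T) = 1.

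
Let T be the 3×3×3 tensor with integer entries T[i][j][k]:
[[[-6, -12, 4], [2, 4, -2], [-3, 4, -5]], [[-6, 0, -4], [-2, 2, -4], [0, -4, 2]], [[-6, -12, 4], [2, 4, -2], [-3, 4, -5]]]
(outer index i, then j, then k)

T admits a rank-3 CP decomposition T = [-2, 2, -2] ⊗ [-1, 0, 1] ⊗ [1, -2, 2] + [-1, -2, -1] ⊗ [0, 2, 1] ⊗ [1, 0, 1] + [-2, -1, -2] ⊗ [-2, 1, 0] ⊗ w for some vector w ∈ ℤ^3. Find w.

Subtract the known terms from T to get the rank-1 residual R = [-2, -1, -2] ⊗ [-2, 1, 0] ⊗ w, so R[i,j,k] = a[i]·b[j]·w[k]. Pick indices with nonzero a[0]·b[0] = (-2)·(-2) = 4. Only the fibre through (0,0,·) is needed: R[0,0,:] = T[0,0,:] − Σₗ aₗ[0]bₗ[0]cₗ = [-6, -12, 4] − (-2)·(-1)·[1, -2, 2] − (-1)·(0)·[1, 0, 1] = [-8, -8, 0]. Then w[k] = R[0,0,k] / 4 for each k, giving w = [-8, -8, 0] / 4 = [-2, -2, 0].

w = [-2, -2, 0]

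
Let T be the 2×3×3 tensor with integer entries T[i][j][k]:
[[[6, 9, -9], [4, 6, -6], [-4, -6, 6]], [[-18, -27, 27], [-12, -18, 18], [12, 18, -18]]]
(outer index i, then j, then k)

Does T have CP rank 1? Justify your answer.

Yes

The mode-1 fibre T[:,0,0] = [6, -18] gives a = (1, -3) (primitive direction); the mode-2 fibre T[0,:,0] = [6, 4, -4] gives b = (3, 2, -2); then c[k] = T[0,0,k] / (a[0]·b[0]) = [6, 9, -9] / 3 = (2, 3, -3).
Expanding (1, -3) ⊗ (3, 2, -2) ⊗ (2, 3, -3) reproduces all 18 entries of T, so T = (1, -3) ⊗ (3, 2, -2) ⊗ (2, 3, -3) and rank(T) ≤ 1.
Equivalently every frontal slice T[:,:,k] is c[k] times the rank-1 matrix (1, -3) ⊗ (3, 2, -2). So T has rank 1 (it is nonzero).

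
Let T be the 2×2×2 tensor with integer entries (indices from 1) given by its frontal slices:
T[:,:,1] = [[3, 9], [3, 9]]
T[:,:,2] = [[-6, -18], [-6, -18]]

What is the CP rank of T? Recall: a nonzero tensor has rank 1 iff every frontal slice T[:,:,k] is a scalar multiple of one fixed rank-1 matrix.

1

Lower bound: T ≠ 0 (e.g. T[1,1,1] = 3), so rank(T) ≥ 1.
Upper bound: if T = a ⊗ b ⊗ c then every fibre of T is a multiple of the corresponding factor, so read the factors off the fibres through the nonzero entry T[1,1,1] = 3.
The mode-1 fibre T[:,1,1] = [3, 3] gives a = [1, 1] (primitive direction); the mode-2 fibre T[1,:,1] = [3, 9] gives b = [1, 3]; then c[k] = T[1,1,k] / (a[1]·b[1]) = [3, -6] / 1 = [3, -6].
Expanding [1, 1] ⊗ [1, 3] ⊗ [3, -6] reproduces all 8 entries of T, so T = [1, 1] ⊗ [1, 3] ⊗ [3, -6] and rank(T) ≤ 1.
These bounds meet, so rank(T) = 1.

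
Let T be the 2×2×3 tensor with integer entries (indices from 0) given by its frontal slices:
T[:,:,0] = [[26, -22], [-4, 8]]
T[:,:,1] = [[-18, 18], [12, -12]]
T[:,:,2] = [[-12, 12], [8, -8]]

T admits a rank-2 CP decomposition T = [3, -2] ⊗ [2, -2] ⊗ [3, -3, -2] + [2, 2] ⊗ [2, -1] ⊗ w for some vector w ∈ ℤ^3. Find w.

w = [2, 0, 0]

Subtract the known terms from T to get the rank-1 residual R = [2, 2] ⊗ [2, -1] ⊗ w, so R[i,j,k] = a[i]·b[j]·w[k]. Pick indices with nonzero a[0]·b[0] = (2)·(2) = 4. Only the fibre through (0,0,·) is needed: R[0,0,:] = T[0,0,:] − Σₗ aₗ[0]bₗ[0]cₗ = [26, -18, -12] − (3)·(2)·[3, -3, -2] = [8, 0, 0]. Then w[k] = R[0,0,k] / 4 for each k, giving w = [8, 0, 0] / 4 = [2, 0, 0].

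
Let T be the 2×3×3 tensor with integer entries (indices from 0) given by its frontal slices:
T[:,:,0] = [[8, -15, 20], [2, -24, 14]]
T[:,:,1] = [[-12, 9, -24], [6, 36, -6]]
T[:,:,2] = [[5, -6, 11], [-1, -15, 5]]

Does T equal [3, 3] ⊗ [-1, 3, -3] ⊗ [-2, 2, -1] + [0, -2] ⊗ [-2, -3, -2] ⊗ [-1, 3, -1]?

Reconstruct entry (0,0,0) from the claimed factors: Σₗ aₗ[0]bₗ[0]cₗ[0] = (3)·(-1)·(-2) + (0)·(-2)·(-1) = 6, but T[0,0,0] = 8. The claim is false.

No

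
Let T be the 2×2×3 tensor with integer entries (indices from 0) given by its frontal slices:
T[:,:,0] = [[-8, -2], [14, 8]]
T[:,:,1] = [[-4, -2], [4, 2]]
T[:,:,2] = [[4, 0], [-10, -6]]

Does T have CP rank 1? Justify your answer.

The mode-2 unfolding of T (rows indexed by j, columns by (i,k) = (0,0), (0,1), (0,2), (1,0), (1,1), (1,2)) is [[-8, -4, 4, 14, 4, -10], [-2, -2, 0, 8, 2, -6]].
There the 2×2 minor on rows j ∈ {0, 1}, columns (i,k) ∈ {(0,0), (0,1)} is det [[-8, -4], [-2, -2]] = 8 ≠ 0, so this unfolding has rank ≥ 2; CP rank is at least every unfolding rank, so rank(T) ≥ 2.
In particular rank(T) ≥ 2 > 1, so T is not rank-1.

No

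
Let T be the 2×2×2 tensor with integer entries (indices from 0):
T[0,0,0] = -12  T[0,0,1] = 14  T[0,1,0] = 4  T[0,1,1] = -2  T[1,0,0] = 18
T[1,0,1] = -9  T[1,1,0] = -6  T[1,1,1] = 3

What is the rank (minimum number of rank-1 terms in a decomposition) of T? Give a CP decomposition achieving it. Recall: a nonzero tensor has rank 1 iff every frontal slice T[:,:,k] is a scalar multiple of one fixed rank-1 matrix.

Lower bound: the mode-2 unfolding of T (rows indexed by j, columns by (i,k) = (0,0), (0,1), (1,0), (1,1)) is [[-12, 14, 18, -9], [4, -2, -6, 3]].
There the 2×2 minor on rows j ∈ {0, 1}, columns (i,k) ∈ {(0,0), (0,1)} is det [[-12, 14], [4, -2]] = -32 ≠ 0, so this unfolding has rank ≥ 2; CP rank is at least every unfolding rank, so rank(T) ≥ 2. (This is only a lower bound: in general the CP rank may exceed every unfolding rank, so we still need to exhibit 2 rank-1 terms summing to T.)
Upper bound — finding two terms. Write S_k = T[:,:,k] for the frontal slices: S₀ = [[-12, 4], [18, -6]], S₁ = [[14, -2], [-9, 3]].
If T = a₁ ⊗ b₁ ⊗ c₁ + a₂ ⊗ b₂ ⊗ c₂ then each S_k = c₁[k]·a₁b₁ᵀ + c₂[k]·a₂b₂ᵀ. S₀ and S₁ are linearly independent, so a₁b₁ᵀ and a₂b₂ᵀ must span the same plane of matrices: they are the rank-1 matrices of the form x·S₀ + y·S₁.
det(x·S₀ + y·S₁) is −48·xy + 24·y² = (-24)·(2·x − y)(y), vanishing at (x:y) = (1:2) and (1:0).
M₁ = S₀ + 2·S₁ = [[16, 0], [0, 0]] = 16·[1, 0][1, 0]ᵀ and M₂ = S₀ = [[-12, 4], [18, -6]] = (-2)·[2, -3][3, -1]ᵀ, so take a₁ = [1, 0], b₁ = [1, 0], a₂ = [2, -3], b₂ = [3, -1].
Each slice is an integer combination of E₁ = a₁b₁ᵀ and E₂ = a₂b₂ᵀ: S₀ = −2·E₂, S₁ = 8·E₁ + E₂; reading off coefficients, c₁ = [0, 8] and c₂ = [-2, 1].
Hence T = [1, 0] ⊗ [1, 0] ⊗ [0, 8] + [2, -3] ⊗ [3, -1] ⊗ [-2, 1], so rank(T) ≤ 2.
These bounds meet, so rank(T) = 2.
Check entry T[0,0,0] = -12: (1)·(1)·(0) + (2)·(3)·(-2) = -12.

rank(T) = 2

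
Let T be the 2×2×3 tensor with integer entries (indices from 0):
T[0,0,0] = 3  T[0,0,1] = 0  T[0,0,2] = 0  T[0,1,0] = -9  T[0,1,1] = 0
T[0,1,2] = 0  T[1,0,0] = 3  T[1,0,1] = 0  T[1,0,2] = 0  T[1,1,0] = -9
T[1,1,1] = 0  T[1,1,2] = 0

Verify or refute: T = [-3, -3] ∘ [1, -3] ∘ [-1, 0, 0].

Yes

Reconstruct entrywise from the claimed factors. For example, T[0,1,0] = -9 and Σₗ aₗ[0]bₗ[1]cₗ[0] = (-3)·(-3)·(-1) = -9; checking all 12 entries, every one matches. The claim holds.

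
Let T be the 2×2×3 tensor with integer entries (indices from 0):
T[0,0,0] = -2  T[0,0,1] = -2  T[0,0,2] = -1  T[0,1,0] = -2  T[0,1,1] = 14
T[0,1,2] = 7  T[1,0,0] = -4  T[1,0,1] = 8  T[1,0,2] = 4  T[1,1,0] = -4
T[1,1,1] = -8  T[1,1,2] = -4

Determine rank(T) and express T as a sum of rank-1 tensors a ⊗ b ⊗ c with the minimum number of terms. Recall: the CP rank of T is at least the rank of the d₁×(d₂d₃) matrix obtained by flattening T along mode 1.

rank(T) = 2

Lower bound: the mode-3 unfolding of T (rows indexed by k, columns by (i,j) = (0,0), (0,1), (1,0), (1,1)) is [[-2, -2, -4, -4], [-2, 14, 8, -8], [-1, 7, 4, -4]].
There the 2×2 minor on rows k ∈ {0, 1}, columns (i,j) ∈ {(0,0), (0,1)} is det [[-2, -2], [-2, 14]] = -32 ≠ 0, so this unfolding has rank ≥ 2; CP rank is at least every unfolding rank, so rank(T) ≥ 2. (This is only a lower bound: in general the CP rank may exceed every unfolding rank, so we still need to exhibit 2 rank-1 terms summing to T.)
Upper bound — finding two terms. Write S_k = T[:,:,k] for the frontal slices: S₀ = [[-2, -2], [-4, -4]], S₁ = [[-2, 14], [8, -8]], S₂ = [[-1, 7], [4, -4]].
If T = a₁ ⊗ b₁ ⊗ c₁ + a₂ ⊗ b₂ ⊗ c₂ then each S_k = c₁[k]·a₁b₁ᵀ + c₂[k]·a₂b₂ᵀ. S₀ and S₁ are linearly independent, so a₁b₁ᵀ and a₂b₂ᵀ must span the same plane of matrices: they are the rank-1 matrices of the form x·S₀ + y·S₁.
det(x·S₀ + y·S₁) is 96·xy − 96·y² = 96·(x − y)(y), vanishing at (x:y) = (1:1) and (1:0).
M₁ = S₀ + S₁ = [[-4, 12], [4, -12]] = (-4)·[1, -1][1, -3]ᵀ and M₂ = S₀ = [[-2, -2], [-4, -4]] = (-2)·[1, 2][1, 1]ᵀ, so take a₁ = [1, -1], b₁ = [1, -3], a₂ = [1, 2], b₂ = [1, 1].
Each slice is an integer combination of E₁ = a₁b₁ᵀ and E₂ = a₂b₂ᵀ: S₀ = −2·E₂, S₁ = −4·E₁ + 2·E₂, S₂ = −2·E₁ + E₂; reading off coefficients, c₁ = [0, -4, -2] and c₂ = [-2, 2, 1].
Hence T = [1, -1] ⊗ [1, -3] ⊗ [0, -4, -2] + [1, 2] ⊗ [1, 1] ⊗ [-2, 2, 1], so rank(T) ≤ 2.
These bounds meet, so rank(T) = 2.
Check entry T[1,0,2] = 4: (-1)·(1)·(-2) + (2)·(1)·(1) = 4.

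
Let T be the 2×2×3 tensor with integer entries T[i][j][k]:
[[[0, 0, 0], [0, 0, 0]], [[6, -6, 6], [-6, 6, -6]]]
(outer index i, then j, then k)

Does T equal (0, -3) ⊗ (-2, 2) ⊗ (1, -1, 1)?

Reconstruct entrywise from the claimed factors. For example, T[1,0,0] = 6 and Σₗ aₗ[1]bₗ[0]cₗ[0] = (-3)·(-2)·(1) = 6; checking all 12 entries, every one matches. The claim holds.

Yes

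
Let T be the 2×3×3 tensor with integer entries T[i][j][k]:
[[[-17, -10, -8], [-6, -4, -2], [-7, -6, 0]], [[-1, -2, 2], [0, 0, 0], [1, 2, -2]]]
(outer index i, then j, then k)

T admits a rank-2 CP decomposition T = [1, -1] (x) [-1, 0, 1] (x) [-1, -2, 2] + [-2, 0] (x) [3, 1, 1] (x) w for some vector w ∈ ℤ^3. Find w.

Subtract the known terms from T to get the rank-1 residual R = [-2, 0] (x) [3, 1, 1] (x) w, so R[i,j,k] = a[i]·b[j]·w[k]. Pick indices with nonzero a[0]·b[0] = (-2)·(3) = -6. Only the fibre through (0,0,·) is needed: R[0,0,:] = T[0,0,:] − Σₗ aₗ[0]bₗ[0]cₗ = [-17, -10, -8] − (1)·(-1)·[-1, -2, 2] = [-18, -12, -6]. Then w[k] = R[0,0,k] / -6 for each k, giving w = [-18, -12, -6] / -6 = [3, 2, 1].

w = [3, 2, 1]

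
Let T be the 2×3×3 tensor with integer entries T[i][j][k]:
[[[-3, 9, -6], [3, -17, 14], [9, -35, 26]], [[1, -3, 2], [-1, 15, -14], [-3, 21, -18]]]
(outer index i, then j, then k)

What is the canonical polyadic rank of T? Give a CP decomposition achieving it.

Lower bound: the mode-3 unfolding of T (rows indexed by k, columns by (i,j) = (0,0), (0,1), (0,2), (1,0), (1,1), (1,2)) is [[-3, 3, 9, 1, -1, -3], [9, -17, -35, -3, 15, 21], [-6, 14, 26, 2, -14, -18]].
There the 2×2 minor on rows k ∈ {0, 1}, columns (i,j) ∈ {(0,0), (0,1)} is det [[-3, 3], [9, -17]] = 24 ≠ 0, so this unfolding has rank ≥ 2; CP rank is at least every unfolding rank, so rank(T) ≥ 2. (This is only a lower bound: in general the CP rank may exceed every unfolding rank, so we still need to exhibit 2 rank-1 terms summing to T.)
Upper bound — finding two terms. Write S_k = T[:,:,k] for the frontal slices: S₀ = [[-3, 3, 9], [1, -1, -3]], S₁ = [[9, -17, -35], [-3, 15, 21]], S₂ = [[-6, 14, 26], [2, -14, -18]].
If T = a₁ (x) b₁ (x) c₁ + a₂ (x) b₂ (x) c₂ then each S_k = c₁[k]·a₁b₁ᵀ + c₂[k]·a₂b₂ᵀ. S₀ and S₁ are linearly independent, so a₁b₁ᵀ and a₂b₂ᵀ must span the same plane of matrices: they are the rank-1 matrices of the form x·S₀ + y·S₁.
The 2×2 minor of x·S₀ + y·S₁ on rows {0,1}, columns {0,1} is −28·xy + 84·y² = (-28)·(x − 3·y)(y), vanishing at (x:y) = (3:1) and (1:0).
M₁ = 3·S₀ + S₁ = [[0, -8, -8], [0, 12, 12]] = (-4)·[2, -3][0, 1, 1]ᵀ and M₂ = S₀ = [[-3, 3, 9], [1, -1, -3]] = −[3, -1][1, -1, -3]ᵀ, so take a₁ = [2, -3], b₁ = [0, 1, 1], a₂ = [3, -1], b₂ = [1, -1, -3].
Each slice is an integer combination of E₁ = a₁b₁ᵀ and E₂ = a₂b₂ᵀ: S₀ = −E₂, S₁ = −4·E₁ + 3·E₂, S₂ = 4·E₁ − 2·E₂; reading off coefficients, c₁ = [0, -4, 4] and c₂ = [-1, 3, -2].
Hence T = [2, -3] (x) [0, 1, 1] (x) [0, -4, 4] + [3, -1] (x) [1, -1, -3] (x) [-1, 3, -2], so rank(T) ≤ 2.
These bounds meet, so rank(T) = 2.

rank(T) = 2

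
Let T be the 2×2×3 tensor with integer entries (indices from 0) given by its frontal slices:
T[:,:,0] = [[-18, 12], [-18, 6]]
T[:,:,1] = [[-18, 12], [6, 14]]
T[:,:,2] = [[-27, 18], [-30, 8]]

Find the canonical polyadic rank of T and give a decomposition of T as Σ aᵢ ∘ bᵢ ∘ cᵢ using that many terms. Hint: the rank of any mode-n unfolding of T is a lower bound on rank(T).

Lower bound: the mode-1 unfolding of T (rows indexed by i, columns by (j,k) = (0,0), (0,1), (0,2), (1,0), (1,1), (1,2)) is [[-18, -18, -27, 12, 12, 18], [-18, 6, -30, 6, 14, 8]].
There the 2×2 minor on rows i ∈ {0, 1}, columns (j,k) ∈ {(0,0), (0,1)} is det [[-18, -18], [-18, 6]] = -432 ≠ 0, so this unfolding has rank ≥ 2; CP rank is at least every unfolding rank, so rank(T) ≥ 2. (Flattening ranks never certify an upper bound on CP rank; for that we must actually write T with 2 rank-1 terms.)
Upper bound — finding two terms. Write S_k = T[:,:,k] for the frontal slices: S₀ = [[-18, 12], [-18, 6]], S₁ = [[-18, 12], [6, 14]], S₂ = [[-27, 18], [-30, 8]].
If T = a₁ ∘ b₁ ∘ c₁ + a₂ ∘ b₂ ∘ c₂ then each S_k = c₁[k]·a₁b₁ᵀ + c₂[k]·a₂b₂ᵀ. S₀ and S₁ are linearly independent, so a₁b₁ᵀ and a₂b₂ᵀ must span the same plane of matrices: they are the rank-1 matrices of the form x·S₀ + y·S₁.
det(x·S₀ + y·S₁) is 108·x² − 216·xy − 324·y² = 108·(x − 3·y)(x + y), vanishing at (x:y) = (3:1) and (1:-1).
M₁ = 3·S₀ + S₁ = [[-72, 48], [-48, 32]] = (-8)·(3, 2)(3, -2)ᵀ and M₂ = S₀ − S₁ = [[0, 0], [-24, -8]] = (-8)·(0, 1)(3, 1)ᵀ, so take a₁ = (3, 2), b₁ = (3, -2), a₂ = (0, 1), b₂ = (3, 1).
Each slice is an integer combination of E₁ = a₁b₁ᵀ and E₂ = a₂b₂ᵀ: S₀ = −2·E₁ − 2·E₂, S₁ = −2·E₁ + 6·E₂, S₂ = −3·E₁ − 4·E₂; reading off coefficients, c₁ = (-2, -2, -3) and c₂ = (-2, 6, -4).
Hence T = (3, 2) ∘ (3, -2) ∘ (-2, -2, -3) + (0, 1) ∘ (3, 1) ∘ (-2, 6, -4), so rank(T) ≤ 2.
These bounds meet, so rank(T) = 2.

rank(T) = 2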